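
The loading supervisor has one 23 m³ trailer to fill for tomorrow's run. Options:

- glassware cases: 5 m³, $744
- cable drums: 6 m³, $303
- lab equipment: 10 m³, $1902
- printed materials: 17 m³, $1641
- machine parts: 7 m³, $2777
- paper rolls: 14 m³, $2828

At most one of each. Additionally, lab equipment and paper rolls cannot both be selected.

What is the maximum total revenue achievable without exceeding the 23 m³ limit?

5605

The ratio ordering already packs tightly: machine parts + paper rolls, 21 m³, 5605.
An exhaustive check of the 64 subsets confirms 5605.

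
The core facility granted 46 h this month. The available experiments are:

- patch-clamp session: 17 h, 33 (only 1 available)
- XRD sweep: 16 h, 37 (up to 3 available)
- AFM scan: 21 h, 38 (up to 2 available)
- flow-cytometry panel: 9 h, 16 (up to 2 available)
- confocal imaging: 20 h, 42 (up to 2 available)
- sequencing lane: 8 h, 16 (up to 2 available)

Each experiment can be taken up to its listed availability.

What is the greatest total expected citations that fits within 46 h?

Taking the top-ratio experiments first gives 2×XRD sweep + sequencing lane for 90 (40 h).
Replace XRD sweep with confocal imaging: the trade gains 5 net, giving 95 at 44 h.
No other feasible combination exceeds 95.

95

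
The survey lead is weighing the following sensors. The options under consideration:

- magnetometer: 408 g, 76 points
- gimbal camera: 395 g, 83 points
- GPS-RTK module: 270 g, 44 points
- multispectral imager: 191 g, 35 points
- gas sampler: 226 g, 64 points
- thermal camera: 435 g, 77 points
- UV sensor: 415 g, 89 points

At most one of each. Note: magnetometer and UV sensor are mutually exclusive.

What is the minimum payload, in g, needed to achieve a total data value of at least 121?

606

Need the lightest bundle worth ≥ 121.
multispectral imager + UV sensor reaches 124 using 606 g.
No combination under 606 g hits 121.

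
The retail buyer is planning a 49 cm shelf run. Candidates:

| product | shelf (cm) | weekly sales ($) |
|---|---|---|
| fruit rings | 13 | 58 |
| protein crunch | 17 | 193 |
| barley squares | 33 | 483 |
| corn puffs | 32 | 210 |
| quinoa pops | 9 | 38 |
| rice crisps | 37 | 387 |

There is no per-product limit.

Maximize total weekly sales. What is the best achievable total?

Fruit rings + barley squares uses 46 of the 49 cm and totals 541.

541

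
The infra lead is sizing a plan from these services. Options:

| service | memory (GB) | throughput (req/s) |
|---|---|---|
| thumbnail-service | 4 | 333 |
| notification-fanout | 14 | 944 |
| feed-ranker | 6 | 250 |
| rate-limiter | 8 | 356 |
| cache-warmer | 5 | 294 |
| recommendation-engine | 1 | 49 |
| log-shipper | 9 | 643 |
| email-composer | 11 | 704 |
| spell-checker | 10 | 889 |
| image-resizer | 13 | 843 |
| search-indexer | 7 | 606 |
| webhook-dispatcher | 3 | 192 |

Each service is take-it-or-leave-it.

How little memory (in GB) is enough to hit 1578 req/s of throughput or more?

20

Minimise GB subject to total throughput ≥ 1578.
recommendation-engine + log-shipper + spell-checker reaches 1581 using 20 GB.
Any bundle with less than 20 GB falls short of 1578.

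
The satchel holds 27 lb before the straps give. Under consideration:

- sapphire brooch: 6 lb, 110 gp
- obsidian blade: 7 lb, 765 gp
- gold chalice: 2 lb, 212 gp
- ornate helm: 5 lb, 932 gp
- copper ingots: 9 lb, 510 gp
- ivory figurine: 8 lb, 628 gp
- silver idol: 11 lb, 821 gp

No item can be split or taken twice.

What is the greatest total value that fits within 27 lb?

2730

The ratio heuristic lands on obsidian blade + gold chalice + ornate helm + ivory figurine (2537) but leaves 5 lb idle.
Replace ivory figurine with silver idol: the trade gains 193 net, giving 2730 at 25 lb.
No other feasible combination exceeds 2730.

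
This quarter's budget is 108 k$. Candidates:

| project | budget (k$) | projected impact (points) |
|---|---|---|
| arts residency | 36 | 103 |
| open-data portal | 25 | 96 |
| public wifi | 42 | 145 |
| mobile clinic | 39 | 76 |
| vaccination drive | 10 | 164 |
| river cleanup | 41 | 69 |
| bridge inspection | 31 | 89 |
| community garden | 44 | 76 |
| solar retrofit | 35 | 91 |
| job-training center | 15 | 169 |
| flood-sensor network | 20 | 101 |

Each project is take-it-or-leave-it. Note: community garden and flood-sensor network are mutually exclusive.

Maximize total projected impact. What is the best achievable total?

633

Ranking by ratio (projected impact/k$): vaccination drive 16.40, job-training center 11.27, flood-sensor network 5.05, open-data portal 3.84.
A density-first pass picks open-data portal + vaccination drive + bridge inspection + job-training center + flood-sensor network — 619 at 101 k$.
Replace bridge inspection with arts residency: the trade gains 14 net, giving 633 at 106 k$.
Next best is open-data portal + vaccination drive + solar retrofit + job-training center + flood-sensor network at 621 (105 k$) — short by 12.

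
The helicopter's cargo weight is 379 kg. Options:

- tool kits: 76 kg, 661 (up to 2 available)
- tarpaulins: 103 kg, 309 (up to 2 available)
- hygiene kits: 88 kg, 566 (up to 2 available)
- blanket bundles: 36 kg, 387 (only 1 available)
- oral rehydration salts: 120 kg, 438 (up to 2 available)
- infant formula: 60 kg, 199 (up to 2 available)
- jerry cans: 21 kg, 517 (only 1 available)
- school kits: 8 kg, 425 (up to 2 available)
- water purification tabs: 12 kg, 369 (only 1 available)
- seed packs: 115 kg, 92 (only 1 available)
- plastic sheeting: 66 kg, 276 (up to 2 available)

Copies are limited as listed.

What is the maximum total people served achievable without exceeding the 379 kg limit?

By people served per kg: school kits 53.12, water purification tabs 30.75, jerry cans 24.62, blanket bundles 10.75 lead.
Taking the top-ratio supplies first gives 2×tool kits + hygiene kits + blanket bundles + jerry cans + 2×school kits + water purification tabs for 4011 (325 kg).
Replace blanket bundles with hygiene kits: the trade gains 179 net, giving 4190 at 377 kg.
No other feasible combination exceeds 4190.

4190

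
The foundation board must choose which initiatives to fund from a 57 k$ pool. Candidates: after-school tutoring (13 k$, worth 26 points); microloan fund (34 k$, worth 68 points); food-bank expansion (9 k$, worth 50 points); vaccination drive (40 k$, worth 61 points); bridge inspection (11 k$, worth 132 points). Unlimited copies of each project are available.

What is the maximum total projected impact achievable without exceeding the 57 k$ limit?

660

Taking 5×bridge inspection: 55 k$ used, 660 in projected impact.
Nothing else within 57 k$ beats 660.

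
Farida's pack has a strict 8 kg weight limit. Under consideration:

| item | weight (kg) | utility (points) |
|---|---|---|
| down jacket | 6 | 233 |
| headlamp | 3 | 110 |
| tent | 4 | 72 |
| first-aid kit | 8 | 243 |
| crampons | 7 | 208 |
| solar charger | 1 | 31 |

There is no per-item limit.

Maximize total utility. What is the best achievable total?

295

Density check — down jacket 38.83, headlamp 36.67, solar charger 31.00, first-aid kit 30.38 are the best per kg.
Down jacket + 2×solar charger uses 8 of the 8 kg and totals 295.
That's the maximum — no swap from here does better than 295.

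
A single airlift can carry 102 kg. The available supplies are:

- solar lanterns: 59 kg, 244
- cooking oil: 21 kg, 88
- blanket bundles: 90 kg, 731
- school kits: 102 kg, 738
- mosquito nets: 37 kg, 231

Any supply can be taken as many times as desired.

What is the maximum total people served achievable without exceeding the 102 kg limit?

Density check — blanket bundles 8.12, school kits 7.24, mosquito nets 6.24, cooking oil 4.19 are the best per kg.
The ratio heuristic lands on blanket bundles (731) but leaves 12 kg idle.
Dropping blanket bundles frees 90 kg; slotting in school kits (102 kg) lifts the total to 738 at 102 kg.

738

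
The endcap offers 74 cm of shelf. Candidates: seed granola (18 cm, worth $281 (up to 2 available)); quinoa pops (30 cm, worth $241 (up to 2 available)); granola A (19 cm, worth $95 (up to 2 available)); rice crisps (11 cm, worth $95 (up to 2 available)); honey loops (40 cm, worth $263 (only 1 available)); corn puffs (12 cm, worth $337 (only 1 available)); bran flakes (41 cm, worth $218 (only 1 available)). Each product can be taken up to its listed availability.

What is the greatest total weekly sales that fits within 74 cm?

The ratio ordering already packs tightly: 2×seed granola + 2×rice crisps + corn puffs, 70 cm, 1089.

1089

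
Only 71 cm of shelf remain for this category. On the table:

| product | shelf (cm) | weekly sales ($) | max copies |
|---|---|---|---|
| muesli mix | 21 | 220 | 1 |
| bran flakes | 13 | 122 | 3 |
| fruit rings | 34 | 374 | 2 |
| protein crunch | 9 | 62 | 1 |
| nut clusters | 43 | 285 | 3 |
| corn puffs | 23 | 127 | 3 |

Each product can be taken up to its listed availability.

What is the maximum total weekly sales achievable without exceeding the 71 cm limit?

748

The ratio ordering already packs tightly: 2×fruit rings, 68 cm, 748.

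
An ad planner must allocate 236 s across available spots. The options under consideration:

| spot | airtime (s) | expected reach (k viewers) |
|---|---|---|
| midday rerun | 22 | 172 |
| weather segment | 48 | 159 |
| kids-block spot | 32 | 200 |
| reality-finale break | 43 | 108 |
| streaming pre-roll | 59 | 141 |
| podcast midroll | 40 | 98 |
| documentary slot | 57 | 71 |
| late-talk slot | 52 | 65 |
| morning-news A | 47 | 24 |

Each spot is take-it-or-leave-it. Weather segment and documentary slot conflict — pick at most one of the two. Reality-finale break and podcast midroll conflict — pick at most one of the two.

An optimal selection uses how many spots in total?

5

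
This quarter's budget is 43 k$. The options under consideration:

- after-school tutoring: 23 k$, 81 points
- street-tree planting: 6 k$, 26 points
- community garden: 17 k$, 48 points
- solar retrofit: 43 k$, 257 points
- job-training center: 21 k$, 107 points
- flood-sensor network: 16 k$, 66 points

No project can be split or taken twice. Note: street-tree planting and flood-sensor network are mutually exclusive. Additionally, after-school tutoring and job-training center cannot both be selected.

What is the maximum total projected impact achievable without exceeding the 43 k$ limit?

257

Density check — solar retrofit 5.98, job-training center 5.10, street-tree planting 4.33, flood-sensor network 4.12 are the best per k$.
Taking solar retrofit: 43 k$ used, 257 in projected impact.
No other feasible combination exceeds 257.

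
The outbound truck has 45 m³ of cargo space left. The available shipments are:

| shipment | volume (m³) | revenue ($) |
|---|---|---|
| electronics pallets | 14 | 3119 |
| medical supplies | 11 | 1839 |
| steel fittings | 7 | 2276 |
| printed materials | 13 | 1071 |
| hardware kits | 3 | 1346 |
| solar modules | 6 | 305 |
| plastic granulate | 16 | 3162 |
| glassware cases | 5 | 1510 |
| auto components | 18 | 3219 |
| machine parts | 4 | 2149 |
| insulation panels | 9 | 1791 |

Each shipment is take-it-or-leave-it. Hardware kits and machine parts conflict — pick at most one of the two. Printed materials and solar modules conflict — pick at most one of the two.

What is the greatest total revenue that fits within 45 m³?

Taking electronics pallets + steel fittings + hardware kits + plastic granulate + glassware cases: 45 m³ used, 11413 in revenue.

11413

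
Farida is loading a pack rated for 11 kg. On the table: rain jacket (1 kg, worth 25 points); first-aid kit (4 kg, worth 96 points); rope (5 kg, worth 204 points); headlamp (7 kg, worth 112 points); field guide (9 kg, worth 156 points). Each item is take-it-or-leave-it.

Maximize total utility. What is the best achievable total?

The ratio ordering already packs tightly: rain jacket + first-aid kit + rope, 10 kg, 325.
Nothing else within 11 kg beats 325.

325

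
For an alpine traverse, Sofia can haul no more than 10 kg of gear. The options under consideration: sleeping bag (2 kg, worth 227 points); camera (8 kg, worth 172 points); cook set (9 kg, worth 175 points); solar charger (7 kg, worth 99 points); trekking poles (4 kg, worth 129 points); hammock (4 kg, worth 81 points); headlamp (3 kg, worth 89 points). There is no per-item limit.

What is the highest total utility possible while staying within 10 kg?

Density check — sleeping bag 113.50, trekking poles 32.25, headlamp 29.67, camera 21.50 are the best per kg.
The ratio ordering already packs tightly: 5×sleeping bag, 10 kg, 1135.
That's the maximum — no swap from here does better than 1135.

1135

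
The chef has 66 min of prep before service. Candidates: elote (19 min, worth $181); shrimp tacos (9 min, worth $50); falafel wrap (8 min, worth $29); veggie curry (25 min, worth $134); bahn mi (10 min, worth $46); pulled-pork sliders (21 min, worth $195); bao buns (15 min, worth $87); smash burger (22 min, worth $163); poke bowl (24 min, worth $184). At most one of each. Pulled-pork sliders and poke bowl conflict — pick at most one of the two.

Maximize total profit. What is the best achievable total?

Taking elote + pulled-pork sliders + smash burger: 62 min used, 539 in profit.
The spare 4 min is too small for any remaining dish, and no feasible exchange beats 539.

539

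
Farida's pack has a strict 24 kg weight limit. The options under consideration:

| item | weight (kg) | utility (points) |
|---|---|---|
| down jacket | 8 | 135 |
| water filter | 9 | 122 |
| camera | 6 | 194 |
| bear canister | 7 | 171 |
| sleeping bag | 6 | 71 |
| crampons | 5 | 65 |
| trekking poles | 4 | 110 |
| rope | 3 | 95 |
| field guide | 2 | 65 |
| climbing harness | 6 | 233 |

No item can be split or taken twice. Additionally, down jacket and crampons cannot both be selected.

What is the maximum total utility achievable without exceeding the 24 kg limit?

Filling by ratio: camera + trekking poles + rope + field guide + climbing harness for 697, with 3 kg left unused.
The 4 kg tied up in trekking poles is better spent on bear canister — total rises to 758 (24 kg).
Runner-up camera + bear canister + trekking poles + climbing harness tops out at 708.

758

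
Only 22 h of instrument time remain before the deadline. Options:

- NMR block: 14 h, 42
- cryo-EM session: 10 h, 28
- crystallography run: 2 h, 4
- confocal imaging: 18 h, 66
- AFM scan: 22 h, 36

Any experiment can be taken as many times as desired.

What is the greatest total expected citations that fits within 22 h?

74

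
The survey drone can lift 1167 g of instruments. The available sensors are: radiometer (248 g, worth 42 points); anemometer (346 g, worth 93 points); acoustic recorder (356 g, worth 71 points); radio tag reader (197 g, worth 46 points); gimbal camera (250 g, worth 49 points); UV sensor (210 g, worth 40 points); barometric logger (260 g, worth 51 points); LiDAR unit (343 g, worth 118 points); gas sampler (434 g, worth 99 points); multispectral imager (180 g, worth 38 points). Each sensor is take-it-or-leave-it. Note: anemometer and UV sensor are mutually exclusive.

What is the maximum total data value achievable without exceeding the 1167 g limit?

310

Ranking by ratio (data value/g): LiDAR unit 0.34, anemometer 0.27, radio tag reader 0.23, gas sampler 0.23.
The ratio heuristic lands on anemometer + radio tag reader + LiDAR unit + multispectral imager (295) but leaves 101 g idle.
The 377 g tied up in radio tag reader and multispectral imager is better spent on gas sampler — total rises to 310 (1123 g).
Every other selection either busts 1167 g or breaks a pairing rule or fails to beat 310.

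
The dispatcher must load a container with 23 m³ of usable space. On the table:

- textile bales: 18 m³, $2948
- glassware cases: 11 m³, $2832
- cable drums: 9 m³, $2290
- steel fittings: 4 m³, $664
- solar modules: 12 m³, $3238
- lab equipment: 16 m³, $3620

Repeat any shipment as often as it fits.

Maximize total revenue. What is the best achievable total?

6070

By revenue per m³: solar modules 269.83, glassware cases 257.45, cable drums 254.44, lab equipment 226.25 lead.
Taking glassware cases + solar modules: 23 m³ used, 6070 in revenue.
That's the maximum — no swap from here does better than 6070.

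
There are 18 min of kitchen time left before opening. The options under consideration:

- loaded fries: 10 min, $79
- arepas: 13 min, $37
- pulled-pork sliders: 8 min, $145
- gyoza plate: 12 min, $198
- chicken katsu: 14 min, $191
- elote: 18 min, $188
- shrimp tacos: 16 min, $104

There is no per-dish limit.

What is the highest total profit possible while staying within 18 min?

290

The ratio ordering already packs tightly: 2×pulled-pork sliders, 16 min, 290.
Every other selection either busts 18 min or fails to beat 290.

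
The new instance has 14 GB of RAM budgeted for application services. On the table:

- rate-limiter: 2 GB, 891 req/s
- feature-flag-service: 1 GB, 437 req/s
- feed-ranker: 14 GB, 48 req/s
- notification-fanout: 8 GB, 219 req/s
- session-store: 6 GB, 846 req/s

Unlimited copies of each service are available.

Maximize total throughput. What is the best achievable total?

Taking 7×rate-limiter: 14 GB used, 6237 in throughput.
Nothing else within 14 GB beats 6237.

6237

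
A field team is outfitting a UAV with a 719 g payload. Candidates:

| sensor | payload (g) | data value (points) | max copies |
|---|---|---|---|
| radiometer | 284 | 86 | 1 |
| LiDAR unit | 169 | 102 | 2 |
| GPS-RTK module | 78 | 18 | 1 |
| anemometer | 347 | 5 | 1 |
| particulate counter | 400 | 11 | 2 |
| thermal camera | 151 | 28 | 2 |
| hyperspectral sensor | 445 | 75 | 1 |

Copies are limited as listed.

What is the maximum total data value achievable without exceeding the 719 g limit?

The ratio ordering already packs tightly: radiometer + 2×LiDAR unit + GPS-RTK module, 700 g, 308.

308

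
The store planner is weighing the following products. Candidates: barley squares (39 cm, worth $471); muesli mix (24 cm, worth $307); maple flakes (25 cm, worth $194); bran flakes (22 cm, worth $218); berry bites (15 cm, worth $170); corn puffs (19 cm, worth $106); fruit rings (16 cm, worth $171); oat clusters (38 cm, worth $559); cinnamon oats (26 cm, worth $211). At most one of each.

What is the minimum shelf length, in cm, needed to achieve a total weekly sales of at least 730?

54

Look for the lowest-shelf combination reaching 730.
fruit rings + oat clusters reaches 730 using 54 cm.
Any bundle with less than 54 cm falls short of 730.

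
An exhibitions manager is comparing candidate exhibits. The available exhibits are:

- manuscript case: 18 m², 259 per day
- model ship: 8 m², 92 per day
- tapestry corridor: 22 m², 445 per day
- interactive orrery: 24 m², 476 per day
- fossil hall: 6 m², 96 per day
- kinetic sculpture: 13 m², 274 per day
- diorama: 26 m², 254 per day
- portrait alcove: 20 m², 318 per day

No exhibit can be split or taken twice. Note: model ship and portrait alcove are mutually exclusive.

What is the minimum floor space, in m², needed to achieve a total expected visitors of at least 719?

35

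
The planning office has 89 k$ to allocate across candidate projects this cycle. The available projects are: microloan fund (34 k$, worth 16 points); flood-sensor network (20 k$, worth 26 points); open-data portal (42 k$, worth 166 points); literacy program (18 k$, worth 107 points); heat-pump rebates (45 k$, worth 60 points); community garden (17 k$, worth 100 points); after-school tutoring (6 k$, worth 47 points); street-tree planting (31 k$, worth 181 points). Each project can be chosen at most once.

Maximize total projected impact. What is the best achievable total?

The ratio ordering already packs tightly: literacy program + community garden + after-school tutoring + street-tree planting, 72 k$, 435.
Every other selection either busts 89 k$ or fails to beat 435.

435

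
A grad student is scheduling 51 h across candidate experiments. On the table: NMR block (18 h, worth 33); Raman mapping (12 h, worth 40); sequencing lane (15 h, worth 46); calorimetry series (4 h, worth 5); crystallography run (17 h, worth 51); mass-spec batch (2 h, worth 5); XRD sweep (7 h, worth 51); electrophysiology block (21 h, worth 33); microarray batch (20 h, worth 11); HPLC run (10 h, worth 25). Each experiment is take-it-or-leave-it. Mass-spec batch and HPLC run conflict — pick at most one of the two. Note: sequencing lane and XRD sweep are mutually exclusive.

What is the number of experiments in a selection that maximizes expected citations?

5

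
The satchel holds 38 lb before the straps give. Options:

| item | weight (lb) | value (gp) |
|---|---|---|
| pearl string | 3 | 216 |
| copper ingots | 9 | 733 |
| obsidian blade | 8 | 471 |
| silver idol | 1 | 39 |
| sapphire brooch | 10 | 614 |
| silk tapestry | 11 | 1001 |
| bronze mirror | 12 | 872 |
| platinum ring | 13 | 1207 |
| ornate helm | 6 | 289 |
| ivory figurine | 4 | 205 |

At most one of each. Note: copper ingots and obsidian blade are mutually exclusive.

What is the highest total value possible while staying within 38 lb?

3196

By value per lb: platinum ring 92.85, silk tapestry 91.00, copper ingots 81.44, bronze mirror 72.67 lead.
Pearl string + copper ingots + silver idol + silk tapestry + platinum ring uses 37 of the 38 lb and totals 3196.
Next best is copper ingots + silver idol + silk tapestry + platinum ring + ivory figurine at 3185 (38 lb) — short by 11.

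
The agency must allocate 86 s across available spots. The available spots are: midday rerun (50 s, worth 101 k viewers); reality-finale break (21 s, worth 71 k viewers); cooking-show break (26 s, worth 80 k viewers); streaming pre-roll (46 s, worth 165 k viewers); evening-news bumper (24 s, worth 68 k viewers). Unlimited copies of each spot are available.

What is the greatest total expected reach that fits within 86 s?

284

Density check — streaming pre-roll 3.59, reality-finale break 3.38, cooking-show break 3.08 are the best per s.
The ratio heuristic lands on reality-finale break + streaming pre-roll (236) but leaves 19 s idle.
Dropping streaming pre-roll frees 46 s; slotting in 3×reality-finale break (63 s) lifts the total to 284 at 84 s.
The spare 2 s is too small for any remaining spot, and no exchange beats 284.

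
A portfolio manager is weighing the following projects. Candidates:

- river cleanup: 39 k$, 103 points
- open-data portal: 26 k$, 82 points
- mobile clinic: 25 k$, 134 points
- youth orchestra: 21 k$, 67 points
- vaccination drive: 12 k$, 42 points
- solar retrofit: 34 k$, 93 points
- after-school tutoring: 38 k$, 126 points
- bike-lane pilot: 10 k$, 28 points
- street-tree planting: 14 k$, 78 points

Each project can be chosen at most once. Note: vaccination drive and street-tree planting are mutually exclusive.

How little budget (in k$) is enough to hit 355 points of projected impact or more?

86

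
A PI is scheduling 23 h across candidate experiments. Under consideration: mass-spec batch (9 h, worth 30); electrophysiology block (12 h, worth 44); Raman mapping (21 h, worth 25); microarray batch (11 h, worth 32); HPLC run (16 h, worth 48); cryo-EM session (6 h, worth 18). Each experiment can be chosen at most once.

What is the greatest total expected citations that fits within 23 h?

Ranking by ratio (expected citations/h): electrophysiology block 3.67, mass-spec batch 3.33, HPLC run 3.00, cryo-EM session 3.00.
Taking the top-ratio experiments first gives mass-spec batch + electrophysiology block for 74 (21 h).
The 9 h tied up in mass-spec batch is better spent on microarray batch — total rises to 76 (23 h).
That's the maximum — no swap from here does better than 76.

76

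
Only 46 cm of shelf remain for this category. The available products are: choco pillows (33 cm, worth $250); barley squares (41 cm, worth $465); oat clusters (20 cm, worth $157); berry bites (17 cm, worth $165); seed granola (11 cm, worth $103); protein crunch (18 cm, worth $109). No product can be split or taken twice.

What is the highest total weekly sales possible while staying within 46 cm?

The ratio ordering already packs tightly: barley squares, 41 cm, 465.
An exhaustive check of the 64 subsets confirms 465.

465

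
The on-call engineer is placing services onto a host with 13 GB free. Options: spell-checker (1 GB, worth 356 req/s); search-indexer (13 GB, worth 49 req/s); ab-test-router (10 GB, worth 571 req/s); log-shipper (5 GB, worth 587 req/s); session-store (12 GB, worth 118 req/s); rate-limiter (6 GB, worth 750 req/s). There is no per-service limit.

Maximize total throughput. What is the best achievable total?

Taking 13×spell-checker: 13 GB used, 4628 in throughput.

4628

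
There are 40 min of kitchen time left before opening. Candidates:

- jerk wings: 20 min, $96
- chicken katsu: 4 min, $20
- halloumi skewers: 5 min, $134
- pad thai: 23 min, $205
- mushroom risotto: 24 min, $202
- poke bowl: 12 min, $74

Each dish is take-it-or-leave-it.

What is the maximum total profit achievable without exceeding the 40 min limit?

The ratio ordering already packs tightly: halloumi skewers + pad thai + poke bowl, 40 min, 413.

413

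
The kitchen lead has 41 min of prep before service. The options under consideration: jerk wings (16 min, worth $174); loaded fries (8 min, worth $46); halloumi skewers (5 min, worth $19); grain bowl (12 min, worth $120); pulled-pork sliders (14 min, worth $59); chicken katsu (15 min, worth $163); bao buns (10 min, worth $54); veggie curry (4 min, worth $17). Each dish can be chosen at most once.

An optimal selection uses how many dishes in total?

3

The maximum profit within 41 min is 391.
One optimal bundle: jerk wings + chicken katsu + bao buns (41 min).
Any selection reaching 391 contains exactly 3 dishes.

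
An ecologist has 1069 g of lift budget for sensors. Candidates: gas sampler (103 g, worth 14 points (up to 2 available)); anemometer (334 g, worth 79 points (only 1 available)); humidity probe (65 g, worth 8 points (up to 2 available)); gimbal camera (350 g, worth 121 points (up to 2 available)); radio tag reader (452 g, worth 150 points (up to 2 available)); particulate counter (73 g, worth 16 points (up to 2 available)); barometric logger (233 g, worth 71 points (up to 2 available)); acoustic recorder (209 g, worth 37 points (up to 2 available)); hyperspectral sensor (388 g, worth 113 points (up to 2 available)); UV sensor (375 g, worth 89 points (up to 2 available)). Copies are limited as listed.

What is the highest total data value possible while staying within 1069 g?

342

The ratio heuristic lands on 2×gimbal camera + particulate counter + barometric logger (329) but leaves 63 g idle.
Replace gimbal camera and particulate counter with radio tag reader: the trade gains 13 net, giving 342 at 1035 g.
No other feasible combination exceeds 342.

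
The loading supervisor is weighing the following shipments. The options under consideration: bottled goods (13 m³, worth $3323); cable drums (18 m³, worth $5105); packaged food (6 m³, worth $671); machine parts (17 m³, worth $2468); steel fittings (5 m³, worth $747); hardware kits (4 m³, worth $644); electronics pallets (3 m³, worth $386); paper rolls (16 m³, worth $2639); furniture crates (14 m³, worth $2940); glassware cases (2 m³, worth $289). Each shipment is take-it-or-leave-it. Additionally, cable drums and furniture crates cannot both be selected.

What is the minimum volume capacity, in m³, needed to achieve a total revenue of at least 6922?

31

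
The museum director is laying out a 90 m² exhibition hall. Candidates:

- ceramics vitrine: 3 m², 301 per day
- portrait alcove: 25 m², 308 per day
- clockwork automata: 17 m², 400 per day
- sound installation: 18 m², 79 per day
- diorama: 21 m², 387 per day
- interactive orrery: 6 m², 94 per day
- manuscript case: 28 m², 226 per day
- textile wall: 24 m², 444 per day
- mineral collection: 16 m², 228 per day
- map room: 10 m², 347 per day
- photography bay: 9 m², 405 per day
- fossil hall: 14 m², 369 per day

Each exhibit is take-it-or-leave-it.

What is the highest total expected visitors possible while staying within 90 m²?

By expected visitors per m²: ceramics vitrine 100.33, photography bay 45.00, map room 34.70, fossil hall 26.36 lead.
Filling by ratio: ceramics vitrine + clockwork automata + interactive orrery + textile wall + map room + photography bay + fossil hall for 2360, with 7 m² left unused.
Dropping interactive orrery and textile wall frees 30 m²; slotting in diorama + mineral collection (37 m²) lifts the total to 2437 at 90 m².
An exhaustive check of the 4096 subsets confirms 2437.

2437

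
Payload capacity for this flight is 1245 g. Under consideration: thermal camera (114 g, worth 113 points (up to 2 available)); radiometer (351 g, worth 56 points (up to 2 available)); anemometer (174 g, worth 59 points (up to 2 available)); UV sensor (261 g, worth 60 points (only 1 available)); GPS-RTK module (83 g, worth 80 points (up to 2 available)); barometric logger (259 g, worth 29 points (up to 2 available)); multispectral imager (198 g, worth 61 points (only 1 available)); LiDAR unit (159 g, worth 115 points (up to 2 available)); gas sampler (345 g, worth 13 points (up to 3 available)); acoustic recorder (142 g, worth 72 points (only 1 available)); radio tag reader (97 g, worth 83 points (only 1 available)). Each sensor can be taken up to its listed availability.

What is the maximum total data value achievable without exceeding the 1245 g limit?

A density-first pass picks 2×thermal camera + anemometer + 2×GPS-RTK module + 2×LiDAR unit + acoustic recorder + radio tag reader — 830 at 1125 g.
Replace anemometer with multispectral imager: the trade gains 2 net, giving 832 at 1149 g.
The spare 96 g is too small for any remaining sensor, and no exchange beats 832.

832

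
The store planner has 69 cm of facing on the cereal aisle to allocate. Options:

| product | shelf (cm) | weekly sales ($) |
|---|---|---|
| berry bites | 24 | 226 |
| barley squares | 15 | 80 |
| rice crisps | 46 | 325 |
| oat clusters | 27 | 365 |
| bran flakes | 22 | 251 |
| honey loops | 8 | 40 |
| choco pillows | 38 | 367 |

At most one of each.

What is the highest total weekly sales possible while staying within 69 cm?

732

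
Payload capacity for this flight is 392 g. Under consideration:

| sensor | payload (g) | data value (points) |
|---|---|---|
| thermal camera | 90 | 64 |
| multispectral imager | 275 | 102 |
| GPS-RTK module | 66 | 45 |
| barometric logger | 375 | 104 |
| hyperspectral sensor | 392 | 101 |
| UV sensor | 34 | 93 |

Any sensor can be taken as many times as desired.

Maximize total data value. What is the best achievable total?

Taking 11×UV sensor: 374 g used, 1023 in data value.

1023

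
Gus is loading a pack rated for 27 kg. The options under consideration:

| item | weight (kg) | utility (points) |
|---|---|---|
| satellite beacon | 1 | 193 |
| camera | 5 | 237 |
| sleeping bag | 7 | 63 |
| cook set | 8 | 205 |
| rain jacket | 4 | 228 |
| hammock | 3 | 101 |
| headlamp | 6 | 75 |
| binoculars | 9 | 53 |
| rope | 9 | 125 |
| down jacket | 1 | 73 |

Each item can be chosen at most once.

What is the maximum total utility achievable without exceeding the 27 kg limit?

The ratio heuristic lands on satellite beacon + camera + cook set + rain jacket + hammock + down jacket (1037) but leaves 5 kg idle.
Replace down jacket with headlamp: the trade gains 2 net, giving 1039 at 27 kg.

1039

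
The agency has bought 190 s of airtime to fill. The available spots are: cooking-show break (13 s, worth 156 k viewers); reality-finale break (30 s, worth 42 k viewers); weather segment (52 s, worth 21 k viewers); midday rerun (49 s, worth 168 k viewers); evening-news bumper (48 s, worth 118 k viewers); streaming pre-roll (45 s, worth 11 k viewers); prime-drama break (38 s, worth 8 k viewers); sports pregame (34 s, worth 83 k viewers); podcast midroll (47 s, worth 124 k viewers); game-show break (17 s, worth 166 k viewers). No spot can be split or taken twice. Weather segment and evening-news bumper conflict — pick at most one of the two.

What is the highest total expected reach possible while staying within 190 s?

Taking the top-ratio spots first gives cooking-show break + midday rerun + evening-news bumper + podcast midroll + game-show break for 732 (174 s).
Dropping evening-news bumper frees 48 s; slotting in reality-finale break + sports pregame (64 s) lifts the total to 739 at 190 s.

739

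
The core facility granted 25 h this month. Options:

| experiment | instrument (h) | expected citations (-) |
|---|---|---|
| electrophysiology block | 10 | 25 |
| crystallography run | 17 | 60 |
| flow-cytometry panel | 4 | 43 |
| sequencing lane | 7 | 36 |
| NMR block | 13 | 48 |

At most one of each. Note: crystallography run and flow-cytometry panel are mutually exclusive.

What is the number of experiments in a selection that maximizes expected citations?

3

Best achievable expected citations is 127.
flow-cytometry panel + sequencing lane + NMR block hits 127 at 24 h.
Every optimal selection uses 3 experiments.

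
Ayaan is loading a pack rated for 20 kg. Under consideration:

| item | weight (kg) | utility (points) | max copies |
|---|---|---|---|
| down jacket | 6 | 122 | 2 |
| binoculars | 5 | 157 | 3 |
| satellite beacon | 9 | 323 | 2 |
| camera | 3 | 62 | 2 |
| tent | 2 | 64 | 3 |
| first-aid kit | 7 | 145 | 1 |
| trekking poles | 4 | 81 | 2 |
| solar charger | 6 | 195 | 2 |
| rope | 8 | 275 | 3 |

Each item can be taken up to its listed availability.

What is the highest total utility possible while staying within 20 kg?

2×satellite beacon + tent uses 20 of the 20 kg and totals 710.

710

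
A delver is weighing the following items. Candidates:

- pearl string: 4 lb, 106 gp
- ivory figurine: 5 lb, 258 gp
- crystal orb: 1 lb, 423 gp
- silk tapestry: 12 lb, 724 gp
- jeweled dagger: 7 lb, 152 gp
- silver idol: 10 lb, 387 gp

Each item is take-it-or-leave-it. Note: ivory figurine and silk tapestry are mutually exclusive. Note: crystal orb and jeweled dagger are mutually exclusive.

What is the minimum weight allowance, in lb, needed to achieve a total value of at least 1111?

Need the lightest bundle worth ≥ 1111.
crystal orb + silk tapestry: 1147 value at 13 lb.
Any bundle with less than 13 lb falls short of 1111.

13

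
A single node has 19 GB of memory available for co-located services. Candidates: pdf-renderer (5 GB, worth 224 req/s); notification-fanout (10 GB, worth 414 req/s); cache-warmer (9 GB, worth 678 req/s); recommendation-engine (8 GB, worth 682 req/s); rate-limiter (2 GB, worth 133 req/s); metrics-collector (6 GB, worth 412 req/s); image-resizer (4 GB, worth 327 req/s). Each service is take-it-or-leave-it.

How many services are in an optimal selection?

The maximum throughput within 19 GB is 1493.
For example cache-warmer + recommendation-engine + rate-limiter achieves it, using 19 GB.
All optima have 3 services.

3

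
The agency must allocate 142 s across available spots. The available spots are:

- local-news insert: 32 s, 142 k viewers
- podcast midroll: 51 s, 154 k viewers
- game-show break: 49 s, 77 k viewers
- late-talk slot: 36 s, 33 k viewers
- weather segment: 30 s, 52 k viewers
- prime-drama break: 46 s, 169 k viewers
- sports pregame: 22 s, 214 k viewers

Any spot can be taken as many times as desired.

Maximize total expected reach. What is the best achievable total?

1284

Density check — sports pregame 9.73, local-news insert 4.44, prime-drama break 3.67, podcast midroll 3.02 are the best per s.
6×sports pregame uses 132 of the 142 s and totals 1284.
That's the maximum — no swap from here does better than 1284.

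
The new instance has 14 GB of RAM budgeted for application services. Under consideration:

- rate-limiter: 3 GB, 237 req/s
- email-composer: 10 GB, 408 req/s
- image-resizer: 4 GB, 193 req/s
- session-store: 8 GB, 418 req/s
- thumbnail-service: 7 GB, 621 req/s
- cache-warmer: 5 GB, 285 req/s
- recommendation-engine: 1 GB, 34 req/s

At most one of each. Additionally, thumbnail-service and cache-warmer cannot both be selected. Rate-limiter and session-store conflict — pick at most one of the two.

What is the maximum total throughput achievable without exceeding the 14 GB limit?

1051

Ranking by ratio (throughput/GB): thumbnail-service 88.71, rate-limiter 79.00, cache-warmer 57.00, session-store 52.25.
The ratio ordering already packs tightly: rate-limiter + image-resizer + thumbnail-service, 14 GB, 1051.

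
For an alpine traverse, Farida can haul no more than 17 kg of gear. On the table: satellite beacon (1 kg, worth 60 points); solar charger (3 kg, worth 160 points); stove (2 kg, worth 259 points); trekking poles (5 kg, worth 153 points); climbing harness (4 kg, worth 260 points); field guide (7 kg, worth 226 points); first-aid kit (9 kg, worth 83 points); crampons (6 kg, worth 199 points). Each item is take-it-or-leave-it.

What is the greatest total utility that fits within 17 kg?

965

By utility per kg: stove 129.50, climbing harness 65.00, satellite beacon 60.00 lead.
Greedy by ratio would take satellite beacon + solar charger + stove + climbing harness + crampons: 16 kg used, total 938.
The 6 kg tied up in crampons is better spent on field guide — total rises to 965 (17 kg).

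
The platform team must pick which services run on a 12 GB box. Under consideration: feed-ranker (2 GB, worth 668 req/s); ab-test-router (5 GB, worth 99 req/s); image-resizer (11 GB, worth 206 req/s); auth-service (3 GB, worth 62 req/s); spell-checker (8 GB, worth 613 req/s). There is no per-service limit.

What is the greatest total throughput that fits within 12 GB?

4008

Best packing: 6×feed-ranker — 12 GB, 4008 total.
Every other selection either busts 12 GB or fails to beat 4008.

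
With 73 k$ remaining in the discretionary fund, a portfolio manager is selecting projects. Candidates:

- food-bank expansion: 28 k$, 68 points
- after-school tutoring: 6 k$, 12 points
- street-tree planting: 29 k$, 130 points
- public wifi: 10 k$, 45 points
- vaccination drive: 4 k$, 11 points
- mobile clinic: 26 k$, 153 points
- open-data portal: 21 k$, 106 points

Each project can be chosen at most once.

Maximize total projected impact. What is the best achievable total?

Greedy by ratio would take after-school tutoring + public wifi + vaccination drive + mobile clinic + open-data portal: 67 k$ used, total 327.
Replace vaccination drive and open-data portal with street-tree planting: the trade gains 13 net, giving 340 at 71 k$.
Runner-up street-tree planting + public wifi + vaccination drive + mobile clinic tops out at 339.

340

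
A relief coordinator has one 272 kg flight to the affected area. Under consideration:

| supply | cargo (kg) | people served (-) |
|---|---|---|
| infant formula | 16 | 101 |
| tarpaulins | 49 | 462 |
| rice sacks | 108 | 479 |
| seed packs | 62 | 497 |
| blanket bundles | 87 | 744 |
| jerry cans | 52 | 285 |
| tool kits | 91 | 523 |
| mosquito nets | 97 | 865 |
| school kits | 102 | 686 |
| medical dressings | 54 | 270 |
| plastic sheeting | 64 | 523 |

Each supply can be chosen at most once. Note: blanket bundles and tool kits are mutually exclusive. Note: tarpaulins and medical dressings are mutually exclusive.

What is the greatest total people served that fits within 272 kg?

2347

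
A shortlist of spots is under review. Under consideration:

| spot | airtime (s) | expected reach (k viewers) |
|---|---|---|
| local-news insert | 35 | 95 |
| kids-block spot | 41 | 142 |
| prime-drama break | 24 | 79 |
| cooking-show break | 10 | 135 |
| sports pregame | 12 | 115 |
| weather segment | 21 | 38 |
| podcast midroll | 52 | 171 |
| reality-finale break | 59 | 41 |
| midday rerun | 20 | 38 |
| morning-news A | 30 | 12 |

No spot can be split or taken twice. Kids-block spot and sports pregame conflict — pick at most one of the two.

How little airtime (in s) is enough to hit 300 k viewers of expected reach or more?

Need the lightest bundle worth ≥ 300.
Taking prime-drama break + cooking-show break + sports pregame gives 329 (≥ 300) for 46 s.
No combination under 46 s hits 300.

46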